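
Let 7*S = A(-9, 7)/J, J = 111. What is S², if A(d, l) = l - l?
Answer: 0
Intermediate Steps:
A(d, l) = 0
S = 0 (S = (0/111)/7 = (0*(1/111))/7 = (⅐)*0 = 0)
S² = 0² = 0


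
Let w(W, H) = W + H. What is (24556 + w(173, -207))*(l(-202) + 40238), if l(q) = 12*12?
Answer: 990247404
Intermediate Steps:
l(q) = 144
w(W, H) = H + W
(24556 + w(173, -207))*(l(-202) + 40238) = (24556 + (-207 + 173))*(144 + 40238) = (24556 - 34)*40382 = 24522*40382 = 990247404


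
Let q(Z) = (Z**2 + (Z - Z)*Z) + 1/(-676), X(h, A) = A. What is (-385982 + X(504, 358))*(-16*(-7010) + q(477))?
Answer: -22137686931778/169 ≈ -1.3099e+11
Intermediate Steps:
q(Z) = -1/676 + Z**2 (q(Z) = (Z**2 + 0*Z) - 1/676 = (Z**2 + 0) - 1/676 = Z**2 - 1/676 = -1/676 + Z**2)
(-385982 + X(504, 358))*(-16*(-7010) + q(477)) = (-385982 + 358)*(-16*(-7010) + (-1/676 + 477**2)) = -385624*(112160 + (-1/676 + 227529)) = -385624*(112160 + 153809603/676) = -385624*229629763/676 = -22137686931778/169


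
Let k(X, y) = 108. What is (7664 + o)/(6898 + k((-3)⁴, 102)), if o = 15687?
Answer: 23351/7006 ≈ 3.3330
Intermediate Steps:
(7664 + o)/(6898 + k((-3)⁴, 102)) = (7664 + 15687)/(6898 + 108) = 23351/7006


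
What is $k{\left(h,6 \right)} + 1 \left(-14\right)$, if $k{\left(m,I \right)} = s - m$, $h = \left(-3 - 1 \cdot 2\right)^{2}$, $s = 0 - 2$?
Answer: $-41$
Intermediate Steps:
$s = -2$ ($s = 0 - 2 = -2$)
$h = 25$ ($h = \left(-3 - 2\right)^{2} = \left(-5\right)^{2} = 25$)
$k{\left(m,I \right)} = -2 - m$
$k{\left(h,6 \right)} + 1 \left(-14\right) = \left(-2 - 25\right) + 1 \left(-14\right) = \left(-2 - 25\right) - 14 = -27 - 14 = -41$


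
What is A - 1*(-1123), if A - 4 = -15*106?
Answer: -463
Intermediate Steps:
A = -1586 (A = 4 - 15*106 = 4 - 1590 = -1586)
A - 1*(-1123) = -1586 - 1*(-1123) = -1586 + 1123 = -463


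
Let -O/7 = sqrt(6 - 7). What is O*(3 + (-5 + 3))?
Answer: -7*I ≈ -7.0*I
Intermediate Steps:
O = -7*I (O = -7*sqrt(6 - 7) = -7*I ≈ -7.0*I)
O*(3 + (-5 + 3)) = (-7*I)*(3 + (-5 + 3)) = (-7*I)*(3 - 2) = -7*I*1 = -7*I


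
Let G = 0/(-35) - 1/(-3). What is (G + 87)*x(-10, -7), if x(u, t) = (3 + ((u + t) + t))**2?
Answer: 38514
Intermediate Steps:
G = 1/3 (G = 0*(-1/35) - 1*(-1/3) = 0 + 1/3 = 1/3 ≈ 0.33333)
x(u, t) = (3 + u + 2*t)**2 (x(u, t) = (3 + ((t + u) + t))**2 = (3 + (u + 2*t))**2 = (3 + u + 2*t)**2)
(G + 87)*x(-10, -7) = (1/3 + 87)*(3 - 10 + 2*(-7))**2 = 262*(3 - 10 - 14)**2/3 = (262/3)*(-21)**2 = (262/3)*441 = 38514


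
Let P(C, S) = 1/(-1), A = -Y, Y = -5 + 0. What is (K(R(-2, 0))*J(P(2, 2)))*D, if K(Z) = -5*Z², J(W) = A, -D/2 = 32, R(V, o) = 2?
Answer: 6400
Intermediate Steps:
D = -64 (D = -2*32 = -64)
Y = -5
A = 5 (A = -1*(-5) = 5)
P(C, S) = -1
J(W) = 5
(K(R(-2, 0))*J(P(2, 2)))*D = (-5*2²*5)*(-64) = (-5*4*5)*(-64) = -20*5*(-64) = -100*(-64) = 6400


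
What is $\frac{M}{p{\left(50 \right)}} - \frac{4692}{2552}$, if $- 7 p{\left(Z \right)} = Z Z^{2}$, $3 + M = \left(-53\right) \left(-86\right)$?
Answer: $- \frac{16696763}{7975000} \approx -2.0936$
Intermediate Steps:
$M = 4555$ ($M = -3 - -4558 = -3 + 4558 = 4555$)
$p{\left(Z \right)} = - \frac{Z^{3}}{7}$ ($p{\left(Z \right)} = - \frac{Z Z^{2}}{7} = - \frac{Z^{3}}{7}$)
$\frac{M}{p{\left(50 \right)}} - \frac{4692}{2552} = \frac{4555}{\left(- \frac{1}{7}\right) 50^{3}} - \frac{4692}{2552} = \frac{4555}{\left(- \frac{1}{7}\right) 125000} - \frac{1173}{638} = \frac{4555}{- \frac{125000}{7}} - \frac{1173}{638} = 4555 \left(- \frac{7}{125000}\right) - \frac{1173}{638} = - \frac{6377}{25000} - \frac{1173}{638} = - \frac{16696763}{7975000}$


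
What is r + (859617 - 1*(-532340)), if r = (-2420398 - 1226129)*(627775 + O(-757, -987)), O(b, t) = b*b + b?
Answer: -4376075325352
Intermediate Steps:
O(b, t) = b + b**2 (O(b, t) = b**2 + b = b + b**2)
r = -4376076717309 (r = (-2420398 - 1226129)*(627775 - 757*(1 - 757)) = -3646527*(627775 - 757*(-756)) = -3646527*(627775 + 572292) = -3646527*1200067 = -4376076717309)
r + (859617 - 1*(-532340)) = -4376076717309 + (859617 - 1*(-532340)) = -4376076717309 + (859617 + 532340) = -4376076717309 + 1391957 = -4376075325352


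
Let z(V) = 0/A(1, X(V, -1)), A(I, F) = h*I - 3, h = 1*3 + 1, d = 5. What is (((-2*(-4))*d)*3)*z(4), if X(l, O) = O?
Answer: 0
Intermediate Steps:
h = 4 (h = 3 + 1 = 4)
A(I, F) = -3 + 4*I (A(I, F) = 4*I - 3 = -3 + 4*I)
z(V) = 0 (z(V) = 0/(-3 + 4*1) = 0/(-3 + 4) = 0/1 = 0*1 = 0)
(((-2*(-4))*d)*3)*z(4) = ((-2*(-4)*5)*3)*0 = ((8*5)*3)*0 = (40*3)*0 = 120*0 = 0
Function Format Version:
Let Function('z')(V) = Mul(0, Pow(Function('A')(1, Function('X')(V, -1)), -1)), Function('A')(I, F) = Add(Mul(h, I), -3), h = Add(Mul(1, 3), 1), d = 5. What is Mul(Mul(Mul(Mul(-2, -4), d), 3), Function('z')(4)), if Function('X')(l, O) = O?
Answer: 0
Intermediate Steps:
h = 4 (h = Add(3, 1) = 4)
Function('A')(I, F) = Add(-3, Mul(4, I)) (Function('A')(I, F) = Add(Mul(4, I), -3) = Add(-3, Mul(4, I)))
Function('z')(V) = 0 (Function('z')(V) = Mul(0, Pow(Add(-3, Mul(4, 1)), -1)) = Mul(0, Pow(Add(-3, 4), -1)) = Mul(0, Pow(1, -1)) = Mul(0, 1) = 0)
Mul(Mul(Mul(Mul(-2, -4), d), 3), Function('z')(4)) = Mul(Mul(Mul(Mul(-2, -4), 5), 3), 0) = Mul(Mul(Mul(8, 5), 3), 0) = Mul(Mul(40, 3), 0) = Mul(120, 0) = 0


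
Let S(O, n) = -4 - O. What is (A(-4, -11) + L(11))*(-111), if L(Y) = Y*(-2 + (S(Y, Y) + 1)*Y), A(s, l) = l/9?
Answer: 571835/3 ≈ 1.9061e+5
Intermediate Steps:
A(s, l) = l/9 (A(s, l) = l*(⅑) = l/9)
L(Y) = Y*(-2 + Y*(-3 - Y)) (L(Y) = Y*(-2 + ((-4 - Y) + 1)*Y) = Y*(-2 + (-3 - Y)*Y) = Y*(-2 + Y*(-3 - Y)))
(A(-4, -11) + L(11))*(-111) = ((⅑)*(-11) - 1*11*(2 - 1*11 + 11*(4 + 11)))*(-111) = (-11/9 - 1*11*(2 - 11 + 11*15))*(-111) = (-11/9 - 1*11*(2 - 11 + 165))*(-111) = (-11/9 - 1*11*156)*(-111) = (-11/9 - 1716)*(-111) = -15455/9*(-111) = 571835/3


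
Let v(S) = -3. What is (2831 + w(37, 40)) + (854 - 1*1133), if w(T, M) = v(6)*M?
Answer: 2432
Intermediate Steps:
w(T, M) = -3*M
(2831 + w(37, 40)) + (854 - 1*1133) = (2831 - 3*40) + (854 - 1*1133) = (2831 - 120) + (854 - 1133) = 2711 - 279 = 2432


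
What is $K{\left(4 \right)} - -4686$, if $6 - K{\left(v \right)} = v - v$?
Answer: $4692$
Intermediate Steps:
$K{\left(v \right)} = 6$ ($K{\left(v \right)} = 6 - \left(v - v\right) = 6 - 0 = 6 + 0 = 6$)
$K{\left(4 \right)} - -4686 = 6 - -4686 = 6 + 4686 = 4692$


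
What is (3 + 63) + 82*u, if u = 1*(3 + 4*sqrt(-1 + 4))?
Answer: 312 + 328*sqrt(3) ≈ 880.11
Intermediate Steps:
u = 3 + 4*sqrt(3) (u = 1*(3 + 4*sqrt(3)) = 3 + 4*sqrt(3) ≈ 9.9282)
(3 + 63) + 82*u = (3 + 63) + 82*(3 + 4*sqrt(3)) = 66 + (246 + 328*sqrt(3)) = 312 + 328*sqrt(3)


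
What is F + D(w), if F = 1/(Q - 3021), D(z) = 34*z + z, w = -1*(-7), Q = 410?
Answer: 639694/2611 ≈ 245.00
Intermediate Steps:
w = 7
D(z) = 35*z
F = -1/2611 (F = 1/(410 - 3021) = 1/(-2611) = -1/2611 ≈ -0.00038300)
F + D(w) = -1/2611 + 35*7 = -1/2611 + 245 = 639694/2611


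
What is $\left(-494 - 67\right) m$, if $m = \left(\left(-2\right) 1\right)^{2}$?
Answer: $-2244$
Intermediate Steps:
$m = 4$ ($m = \left(-2\right)^{2} = 4$)
$\left(-494 - 67\right) m = \left(-494 - 67\right) 4 = \left(-561\right) 4 = -2244$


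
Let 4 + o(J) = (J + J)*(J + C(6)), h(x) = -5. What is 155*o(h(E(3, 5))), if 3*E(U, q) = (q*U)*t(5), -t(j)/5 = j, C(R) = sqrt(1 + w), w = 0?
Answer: 5580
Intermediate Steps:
C(R) = 1 (C(R) = sqrt(1 + 0) = sqrt(1) = 1)
t(j) = -5*j
E(U, q) = -25*U*q/3 (E(U, q) = ((q*U)*(-5*5))/3 = ((U*q)*(-25))/3 = (-25*U*q)/3 = -25*U*q/3)
o(J) = -4 + 2*J*(1 + J) (o(J) = -4 + (J + J)*(J + 1) = -4 + (2*J)*(1 + J) = -4 + 2*J*(1 + J))
155*o(h(E(3, 5))) = 155*(-4 + 2*(-5) + 2*(-5)**2) = 155*(-4 - 10 + 2*25) = 155*(-4 - 10 + 50) = 155*36 = 5580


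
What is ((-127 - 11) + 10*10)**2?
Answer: 1444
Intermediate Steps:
((-127 - 11) + 10*10)**2 = (-138 + 100)**2 = (-38)**2 = 1444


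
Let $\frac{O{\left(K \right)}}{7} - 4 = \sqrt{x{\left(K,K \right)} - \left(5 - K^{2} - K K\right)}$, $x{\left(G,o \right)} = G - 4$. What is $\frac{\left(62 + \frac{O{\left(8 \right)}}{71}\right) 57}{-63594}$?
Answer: $- \frac{42085}{752529} - \frac{133 \sqrt{127}}{1505058} \approx -0.056921$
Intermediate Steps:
$x{\left(G,o \right)} = -4 + G$ ($x{\left(G,o \right)} = G - 4 = -4 + G$)
$O{\left(K \right)} = 28 + 7 \sqrt{-9 + K + 2 K^{2}}$ ($O{\left(K \right)} = 28 + 7 \sqrt{\left(-4 + K\right) - \left(5 - K^{2} - K K\right)} = 28 + 7 \sqrt{\left(-4 + K\right) + \left(\left(K^{2} + K^{2}\right) - 5\right)} = 28 + 7 \sqrt{\left(-4 + K\right) + \left(2 K^{2} - 5\right)} = 28 + 7 \sqrt{\left(-4 + K\right) + \left(-5 + 2 K^{2}\right)} = 28 + 7 \sqrt{-9 + K + 2 K^{2}}$)
$\frac{\left(62 + \frac{O{\left(8 \right)}}{71}\right) 57}{-63594} = \frac{\left(62 + \frac{28 + 7 \sqrt{-9 + 8 + 2 \cdot 8^{2}}}{71}\right) 57}{-63594} = \left(62 + \left(28 + 7 \sqrt{-9 + 8 + 2 \cdot 64}\right) \frac{1}{71}\right) 57 \left(- \frac{1}{63594}\right) = \left(62 + \left(28 + 7 \sqrt{-9 + 8 + 128}\right) \frac{1}{71}\right) 57 \left(- \frac{1}{63594}\right) = \left(62 + \left(28 + 7 \sqrt{127}\right) \frac{1}{71}\right) 57 \left(- \frac{1}{63594}\right) = \left(62 + \left(\frac{28}{71} + \frac{7 \sqrt{127}}{71}\right)\right) 57 \left(- \frac{1}{63594}\right) = \left(\frac{4430}{71} + \frac{7 \sqrt{127}}{71}\right) 57 \left(- \frac{1}{63594}\right) = \left(\frac{252510}{71} + \frac{399 \sqrt{127}}{71}\right) \left(- \frac{1}{63594}\right) = - \frac{42085}{752529} - \frac{133 \sqrt{127}}{1505058}$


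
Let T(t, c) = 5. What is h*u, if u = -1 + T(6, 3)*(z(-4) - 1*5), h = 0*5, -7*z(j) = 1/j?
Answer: 0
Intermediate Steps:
z(j) = -1/(7*j)
h = 0
u = -723/28 (u = -1 + 5*(-⅐/(-4) - 1*5) = -1 + 5*(-⅐*(-¼) - 5) = -1 + 5*(1/28 - 5) = -1 + 5*(-139/28) = -1 - 695/28 = -723/28 ≈ -25.821)
h*u = 0*(-723/28) = 0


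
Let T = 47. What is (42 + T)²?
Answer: 7921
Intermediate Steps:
(42 + T)² = (42 + 47)² = 89² = 7921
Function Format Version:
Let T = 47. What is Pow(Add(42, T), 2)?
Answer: 7921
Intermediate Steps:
Pow(Add(42, T), 2) = Pow(Add(42, 47), 2) = Pow(89, 2) = 7921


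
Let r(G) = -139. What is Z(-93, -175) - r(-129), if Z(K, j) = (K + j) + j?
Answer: -304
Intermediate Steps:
Z(K, j) = K + 2*j
Z(-93, -175) - r(-129) = (-93 + 2*(-175)) - 1*(-139) = (-93 - 350) + 139 = -443 + 139 = -304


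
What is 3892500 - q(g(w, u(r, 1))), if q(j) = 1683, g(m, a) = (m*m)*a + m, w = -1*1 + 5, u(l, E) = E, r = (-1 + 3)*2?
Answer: 3890817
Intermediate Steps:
r = 4 (r = 2*2 = 4)
w = 4 (w = -1 + 5 = 4)
g(m, a) = m + a*m² (g(m, a) = m²*a + m = a*m² + m = m + a*m²)
3892500 - q(g(w, u(r, 1))) = 3892500 - 1*1683 = 3892500 - 1683 = 3890817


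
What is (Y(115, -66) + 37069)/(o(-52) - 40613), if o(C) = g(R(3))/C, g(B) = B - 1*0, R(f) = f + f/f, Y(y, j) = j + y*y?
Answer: -326482/263985 ≈ -1.2367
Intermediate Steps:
Y(y, j) = j + y²
R(f) = 1 + f (R(f) = f + 1 = 1 + f)
g(B) = B (g(B) = B + 0 = B)
o(C) = 4/C (o(C) = (1 + 3)/C = 4/C)
(Y(115, -66) + 37069)/(o(-52) - 40613) = ((-66 + 115²) + 37069)/(4/(-52) - 40613) = ((-66 + 13225) + 37069)/(4*(-1/52) - 40613) = (13159 + 37069)/(-1/13 - 40613) = 50228/(-527970/13) = 50228*(-13/527970) = -326482/263985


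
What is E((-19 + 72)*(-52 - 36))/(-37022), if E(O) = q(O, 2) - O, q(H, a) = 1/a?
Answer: -9329/74044 ≈ -0.12599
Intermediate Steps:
E(O) = 1/2 - O
E((-19 + 72)*(-52 - 36))/(-37022) = (1/2 - (-19 + 72)*(-52 - 36))/(-37022) = (1/2 - 53*(-88))*(-1/37022) = (1/2 - 1*(-4664))*(-1/37022) = (1/2 + 4664)*(-1/37022) = (9329/2)*(-1/37022) = -9329/74044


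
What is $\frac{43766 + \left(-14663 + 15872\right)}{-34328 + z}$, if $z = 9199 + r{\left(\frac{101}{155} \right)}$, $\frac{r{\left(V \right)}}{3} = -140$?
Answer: $- \frac{44975}{25549} \approx -1.7603$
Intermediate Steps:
$r{\left(V \right)} = -420$ ($r{\left(V \right)} = 3 \left(-140\right) = -420$)
$z = 8779$ ($z = 9199 - 420 = 8779$)
$\frac{43766 + \left(-14663 + 15872\right)}{-34328 + z} = \frac{43766 + \left(-14663 + 15872\right)}{-34328 + 8779} = \frac{43766 + 1209}{-25549} = 44975 \left(- \frac{1}{25549}\right) = - \frac{44975}{25549}$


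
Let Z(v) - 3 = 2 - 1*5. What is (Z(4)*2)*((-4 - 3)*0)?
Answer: 0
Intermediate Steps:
Z(v) = 0 (Z(v) = 3 + (2 - 1*5) = 3 + (2 - 5) = 3 - 3 = 0)
(Z(4)*2)*((-4 - 3)*0) = (0*2)*((-4 - 3)*0) = 0*(-7*0) = 0*0 = 0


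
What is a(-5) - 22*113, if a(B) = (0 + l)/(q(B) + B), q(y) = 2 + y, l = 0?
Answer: -2486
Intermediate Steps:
a(B) = 0 (a(B) = (0 + 0)/((2 + B) + B) = 0/(2 + 2*B) = 0)
a(-5) - 22*113 = 0 - 22*113 = 0 - 2486 = -2486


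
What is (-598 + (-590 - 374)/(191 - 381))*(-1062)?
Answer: 59820336/95 ≈ 6.2969e+5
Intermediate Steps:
(-598 + (-590 - 374)/(191 - 381))*(-1062) = (-598 - 964/(-190))*(-1062) = (-598 - 964*(-1/190))*(-1062) = (-598 + 482/95)*(-1062) = -56328/95*(-1062) = 59820336/95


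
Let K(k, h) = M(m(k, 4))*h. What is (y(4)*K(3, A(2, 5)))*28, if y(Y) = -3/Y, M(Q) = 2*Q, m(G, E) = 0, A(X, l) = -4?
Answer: 0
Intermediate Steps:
K(k, h) = 0 (K(k, h) = (2*0)*h = 0*h = 0)
(y(4)*K(3, A(2, 5)))*28 = (-3/4*0)*28 = (-3*¼*0)*28 = -¾*0*28 = 0*28 = 0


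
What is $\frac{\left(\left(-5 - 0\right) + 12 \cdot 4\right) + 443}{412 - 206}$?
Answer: $\frac{243}{103} \approx 2.3592$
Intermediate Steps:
$\frac{\left(\left(-5 - 0\right) + 12 \cdot 4\right) + 443}{412 - 206} = \frac{\left(\left(-5 + 0\right) + 48\right) + 443}{206} = \left(\left(-5 + 48\right) + 443\right) \frac{1}{206} = \left(43 + 443\right) \frac{1}{206} = 486 \cdot \frac{1}{206} = \frac{243}{103}$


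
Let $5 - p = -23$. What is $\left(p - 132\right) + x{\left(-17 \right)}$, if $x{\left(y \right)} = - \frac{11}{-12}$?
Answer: $- \frac{1237}{12} \approx -103.08$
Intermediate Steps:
$x{\left(y \right)} = \frac{11}{12}$ ($x{\left(y \right)} = \left(-11\right) \left(- \frac{1}{12}\right) = \frac{11}{12}$)
$p = 28$ ($p = 5 - -23 = 5 + 23 = 28$)
$\left(p - 132\right) + x{\left(-17 \right)} = \left(28 - 132\right) + \frac{11}{12} = -104 + \frac{11}{12} = - \frac{1237}{12}$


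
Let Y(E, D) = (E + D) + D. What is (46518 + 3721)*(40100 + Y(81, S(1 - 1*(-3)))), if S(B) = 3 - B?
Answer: 2018552781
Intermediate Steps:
Y(E, D) = E + 2*D (Y(E, D) = (D + E) + D = E + 2*D)
(46518 + 3721)*(40100 + Y(81, S(1 - 1*(-3)))) = (46518 + 3721)*(40100 + (81 + 2*(3 - (1 - 1*(-3))))) = 50239*(40100 + (81 + 2*(3 - (1 + 3)))) = 50239*(40100 + (81 + 2*(3 - 1*4))) = 50239*(40100 + (81 + 2*(3 - 4))) = 50239*(40100 + (81 + 2*(-1))) = 50239*(40100 + (81 - 2)) = 50239*(40100 + 79) = 50239*40179 = 2018552781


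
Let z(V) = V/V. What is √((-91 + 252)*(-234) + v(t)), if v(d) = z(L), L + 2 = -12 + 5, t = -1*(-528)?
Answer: I*√37673 ≈ 194.1*I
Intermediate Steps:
t = 528
L = -9 (L = -2 + (-12 + 5) = -2 - 7 = -9)
z(V) = 1
v(d) = 1
√((-91 + 252)*(-234) + v(t)) = √((-91 + 252)*(-234) + 1) = √(161*(-234) + 1) = √(-37674 + 1) = √(-37673) = I*√37673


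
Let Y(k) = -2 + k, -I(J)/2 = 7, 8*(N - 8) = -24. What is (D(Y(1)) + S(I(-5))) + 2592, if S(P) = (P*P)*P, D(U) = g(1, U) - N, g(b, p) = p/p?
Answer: -156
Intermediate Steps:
N = 5 (N = 8 + (⅛)*(-24) = 8 - 3 = 5)
I(J) = -14 (I(J) = -2*7 = -14)
g(b, p) = 1
D(U) = -4 (D(U) = 1 - 1*5 = 1 - 5 = -4)
S(P) = P³ (S(P) = P²*P = P³)
(D(Y(1)) + S(I(-5))) + 2592 = (-4 + (-14)³) + 2592 = (-4 - 2744) + 2592 = -2748 + 2592 = -156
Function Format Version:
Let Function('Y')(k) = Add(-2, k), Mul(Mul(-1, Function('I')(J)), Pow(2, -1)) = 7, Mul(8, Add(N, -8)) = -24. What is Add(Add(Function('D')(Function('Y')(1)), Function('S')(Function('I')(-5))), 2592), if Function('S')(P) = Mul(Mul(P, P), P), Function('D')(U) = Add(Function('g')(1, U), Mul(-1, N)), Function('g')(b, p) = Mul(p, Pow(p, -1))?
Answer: -156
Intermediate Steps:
N = 5 (N = Add(8, Mul(Rational(1, 8), -24)) = Add(8, -3) = 5)
Function('I')(J) = -14 (Function('I')(J) = Mul(-2, 7) = -14)
Function('g')(b, p) = 1
Function('D')(U) = -4 (Function('D')(U) = Add(1, Mul(-1, 5)) = Add(1, -5) = -4)
Function('S')(P) = Pow(P, 3) (Function('S')(P) = Mul(Pow(P, 2), P) = Pow(P, 3))
Add(Add(Function('D')(Function('Y')(1)), Function('S')(Function('I')(-5))), 2592) = Add(Add(-4, Pow(-14, 3)), 2592) = Add(Add(-4, -2744), 2592) = Add(-2748, 2592) = -156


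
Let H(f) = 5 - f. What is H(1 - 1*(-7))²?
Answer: 9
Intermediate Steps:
H(1 - 1*(-7))² = (5 - (1 - 1*(-7)))² = (5 - (1 + 7))² = (5 - 1*8)² = (5 - 8)² = (-3)² = 9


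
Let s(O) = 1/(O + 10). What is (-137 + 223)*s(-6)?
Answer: 43/2 ≈ 21.500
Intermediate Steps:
s(O) = 1/(10 + O)
(-137 + 223)*s(-6) = (-137 + 223)/(10 - 6) = 86/4 = 86*(¼) = 43/2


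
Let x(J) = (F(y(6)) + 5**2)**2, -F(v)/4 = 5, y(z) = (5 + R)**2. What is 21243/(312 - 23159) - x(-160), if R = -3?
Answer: -592418/22847 ≈ -25.930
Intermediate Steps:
y(z) = 4 (y(z) = (5 - 3)**2 = 2**2 = 4)
F(v) = -20 (F(v) = -4*5 = -20)
x(J) = 25 (x(J) = (-20 + 5**2)**2 = (-20 + 25)**2 = 5**2 = 25)
21243/(312 - 23159) - x(-160) = 21243/(312 - 23159) - 1*25 = 21243/(-22847) - 25 = 21243*(-1/22847) - 25 = -21243/22847 - 25 = -592418/22847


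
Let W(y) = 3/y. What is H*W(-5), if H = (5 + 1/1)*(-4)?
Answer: 72/5 ≈ 14.400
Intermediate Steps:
H = -24 (H = (5 + 1*1)*(-4) = (5 + 1)*(-4) = 6*(-4) = -24)
H*W(-5) = -72/(-5) = -72*(-1)/5 = -24*(-⅗) = 72/5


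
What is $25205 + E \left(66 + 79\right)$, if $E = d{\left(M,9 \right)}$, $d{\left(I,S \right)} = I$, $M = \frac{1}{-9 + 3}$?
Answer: $\frac{151085}{6} \approx 25181.0$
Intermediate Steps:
$M = - \frac{1}{6}$ ($M = \frac{1}{-6} = - \frac{1}{6} \approx -0.16667$)
$E = - \frac{1}{6} \approx -0.16667$
$25205 + E \left(66 + 79\right) = 25205 - \frac{66 + 79}{6} = 25205 - \frac{145}{6} = \frac{151085}{6}$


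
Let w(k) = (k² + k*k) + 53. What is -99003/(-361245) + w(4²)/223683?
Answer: 7449797158/26934788445 ≈ 0.27659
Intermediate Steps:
w(k) = 53 + 2*k² (w(k) = (k² + k²) + 53 = 2*k² + 53 = 53 + 2*k²)
-99003/(-361245) + w(4²)/223683 = -99003/(-361245) + (53 + 2*(4²)²)/223683 = -99003*(-1/361245) + (53 + 2*16²)*(1/223683) = 33001/120415 + (53 + 2*256)*(1/223683) = 33001/120415 + (53 + 512)*(1/223683) = 33001/120415 + 565*(1/223683) = 33001/120415 + 565/223683 = 7449797158/26934788445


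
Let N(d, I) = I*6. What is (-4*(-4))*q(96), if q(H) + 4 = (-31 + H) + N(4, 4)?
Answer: 1360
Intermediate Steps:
N(d, I) = 6*I
q(H) = -11 + H (q(H) = -4 + ((-31 + H) + 6*4) = -4 + ((-31 + H) + 24) = -4 + (-7 + H) = -11 + H)
(-4*(-4))*q(96) = (-4*(-4))*(-11 + 96) = 16*85 = 1360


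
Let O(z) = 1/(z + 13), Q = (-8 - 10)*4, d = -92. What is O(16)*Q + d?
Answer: -2740/29 ≈ -94.483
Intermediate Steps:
Q = -72 (Q = -18*4 = -72)
O(z) = 1/(13 + z)
O(16)*Q + d = -72/(13 + 16) - 92 = -72/29 - 92 = -2740/29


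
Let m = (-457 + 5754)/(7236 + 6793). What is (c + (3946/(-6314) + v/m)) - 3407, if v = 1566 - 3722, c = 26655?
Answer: 293268951743/16722629 ≈ 17537.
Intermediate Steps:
m = 5297/14029 ≈ 0.37757
v = -2156
(c + (3946/(-6314) + v/m)) - 3407 = (26655 + (3946/(-6314) - 2156/5297/14029)) - 3407 = (26655 + (3946*(-1/6314) - 2156*14029/5297)) - 3407 = (26655 + (-1973/3157 - 30246524/5297)) - 3407 = (26655 - 95498727249/16722629) - 3407 = 350242948746/16722629 - 3407 = 293268951743/16722629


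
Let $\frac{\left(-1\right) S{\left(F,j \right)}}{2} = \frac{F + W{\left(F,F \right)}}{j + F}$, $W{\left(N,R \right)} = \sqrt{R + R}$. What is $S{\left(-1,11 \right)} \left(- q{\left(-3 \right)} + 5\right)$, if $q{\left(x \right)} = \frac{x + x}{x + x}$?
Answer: $\frac{4}{5} - \frac{4 i \sqrt{2}}{5} \approx 0.8 - 1.1314 i$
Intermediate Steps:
$W{\left(N,R \right)} = \sqrt{2} \sqrt{R}$ ($W{\left(N,R \right)} = \sqrt{2 R} = \sqrt{2} \sqrt{R}$)
$S{\left(F,j \right)} = - \frac{2 \left(F + \sqrt{2} \sqrt{F}\right)}{F + j}$ ($S{\left(F,j \right)} = - 2 \frac{F + \sqrt{2} \sqrt{F}}{j + F} = - 2 \frac{F + \sqrt{2} \sqrt{F}}{F + j} = - \frac{2 \left(F + \sqrt{2} \sqrt{F}\right)}{F + j}$)
$q{\left(x \right)} = 1$ ($q{\left(x \right)} = \frac{2 x}{2 x} = 2 x \frac{1}{2 x} = 1$)
$S{\left(-1,11 \right)} \left(- q{\left(-3 \right)} + 5\right) = \frac{2 \left(\left(-1\right) \left(-1\right) - \sqrt{2} \sqrt{-1}\right)}{-1 + 11} \left(\left(-1\right) 1 + 5\right) = \frac{2 \left(1 - \sqrt{2} i\right)}{10} \left(-1 + 5\right) = 2 \cdot \frac{1}{10} \left(1 - i \sqrt{2}\right) 4 = \left(\frac{1}{5} - \frac{i \sqrt{2}}{5}\right) 4 = \frac{4}{5} - \frac{4 i \sqrt{2}}{5}$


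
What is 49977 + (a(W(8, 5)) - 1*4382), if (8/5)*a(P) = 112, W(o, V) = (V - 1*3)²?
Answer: 45665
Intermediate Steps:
W(o, V) = (-3 + V)² (W(o, V) = (V - 3)² = (-3 + V)²)
a(P) = 70 (a(P) = (5/8)*112 = 70)
49977 + (a(W(8, 5)) - 1*4382) = 49977 + (70 - 1*4382) = 49977 + (70 - 4382) = 49977 - 4312 = 45665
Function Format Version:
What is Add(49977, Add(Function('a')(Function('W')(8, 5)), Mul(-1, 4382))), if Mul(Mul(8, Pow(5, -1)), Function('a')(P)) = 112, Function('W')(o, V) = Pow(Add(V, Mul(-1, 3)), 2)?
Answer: 45665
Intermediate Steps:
Function('W')(o, V) = Pow(Add(-3, V), 2) (Function('W')(o, V) = Pow(Add(V, -3), 2) = Pow(Add(-3, V), 2))
Function('a')(P) = 70 (Function('a')(P) = Mul(Rational(5, 8), 112) = 70)
Add(49977, Add(Function('a')(Function('W')(8, 5)), Mul(-1, 4382))) = Add(49977, Add(70, Mul(-1, 4382))) = Add(49977, Add(70, -4382)) = Add(49977, -4312) = 45665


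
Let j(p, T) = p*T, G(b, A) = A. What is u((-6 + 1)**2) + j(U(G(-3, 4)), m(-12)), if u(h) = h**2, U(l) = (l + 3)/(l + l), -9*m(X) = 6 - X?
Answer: 2493/4 ≈ 623.25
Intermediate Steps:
m(X) = -2/3 + X/9 (m(X) = -(6 - X)/9 = -2/3 + X/9)
U(l) = (3 + l)/(2*l) (U(l) = (3 + l)/((2*l)) = (3 + l)*(1/(2*l)) = (3 + l)/(2*l))
j(p, T) = T*p
u((-6 + 1)**2) + j(U(G(-3, 4)), m(-12)) = ((-6 + 1)**2)**2 + (-2/3 + (1/9)*(-12))*((1/2)*(3 + 4)/4) = ((-5)**2)**2 + (-2/3 - 4/3)*((1/2)*(1/4)*7) = 25**2 - 2*7/8 = 625 - 7/4 = 2493/4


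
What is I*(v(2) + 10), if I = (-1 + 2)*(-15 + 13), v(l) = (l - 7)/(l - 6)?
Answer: -45/2 ≈ -22.500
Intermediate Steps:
v(l) = (-7 + l)/(-6 + l)
I = -2 (I = 1*(-2) = -2)
I*(v(2) + 10) = -2*((-7 + 2)/(-6 + 2) + 10) = -2*(-5/(-4) + 10) = -2*(-1/4*(-5) + 10) = -2*(5/4 + 10) = -2*45/4 = -45/2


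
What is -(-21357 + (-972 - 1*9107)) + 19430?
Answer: 50866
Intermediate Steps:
-(-21357 + (-972 - 1*9107)) + 19430 = -(-21357 + (-972 - 9107)) + 19430 = -(-21357 - 10079) + 19430 = -1*(-31436) + 19430 = 31436 + 19430 = 50866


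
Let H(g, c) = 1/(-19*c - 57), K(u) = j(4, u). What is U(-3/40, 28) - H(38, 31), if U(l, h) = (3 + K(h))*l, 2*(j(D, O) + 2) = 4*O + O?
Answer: -68779/12920 ≈ -5.3235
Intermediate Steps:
j(D, O) = -2 + 5*O/2 (j(D, O) = -2 + (4*O + O)/2 = -2 + (5*O)/2 = -2 + 5*O/2)
K(u) = -2 + 5*u/2
U(l, h) = l*(1 + 5*h/2) (U(l, h) = (3 + (-2 + 5*h/2))*l = (1 + 5*h/2)*l = l*(1 + 5*h/2))
H(g, c) = 1/(-57 - 19*c)
U(-3/40, 28) - H(38, 31) = (-3/40)*(2 + 5*28)/2 - (-1)/(57 + 19*31) = (-3*1/40)*(2 + 140)/2 - (-1)/(57 + 589) = (½)*(-3/40)*142 - (-1)/646 = -213/40 - (-1)/646 = -213/40 - 1*(-1/646) = -213/40 + 1/646 = -68779/12920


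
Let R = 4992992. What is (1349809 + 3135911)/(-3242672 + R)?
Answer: 37381/14586 ≈ 2.5628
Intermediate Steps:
(1349809 + 3135911)/(-3242672 + R) = (1349809 + 3135911)/(-3242672 + 4992992) = 4485720/1750320 = 4485720*(1/1750320) = 37381/14586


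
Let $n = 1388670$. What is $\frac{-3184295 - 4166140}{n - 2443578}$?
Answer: $\frac{816715}{117212} \approx 6.9678$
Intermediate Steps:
$\frac{-3184295 - 4166140}{n - 2443578} = \frac{-3184295 - 4166140}{1388670 - 2443578} = - \frac{7350435}{-1054908} = \left(-7350435\right) \left(- \frac{1}{1054908}\right) = \frac{816715}{117212}$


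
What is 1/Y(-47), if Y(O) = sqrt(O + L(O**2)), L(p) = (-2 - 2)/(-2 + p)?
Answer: -I*sqrt(4672219)/14819 ≈ -0.14586*I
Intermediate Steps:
L(p) = -4/(-2 + p)
Y(O) = sqrt(O - 4/(-2 + O**2))
1/Y(-47) = 1/(sqrt((-4 - 47*(-2 + (-47)**2))/(-2 + (-47)**2))) = 1/(sqrt((-4 - 47*(-2 + 2209))/(-2 + 2209))) = 1/(sqrt((-4 - 47*2207)/2207)) = 1/(sqrt((-4 - 103729)/2207)) = 1/(sqrt((1/2207)*(-103733))) = 1/(sqrt(-103733/2207)) = 1/(7*I*sqrt(4672219)/2207) = -I*sqrt(4672219)/14819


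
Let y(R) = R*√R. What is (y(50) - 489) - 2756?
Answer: -3245 + 250*√2 ≈ -2891.4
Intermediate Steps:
y(R) = R^(3/2)
(y(50) - 489) - 2756 = (50^(3/2) - 489) - 2756 = (250*√2 - 489) - 2756 = (-489 + 250*√2) - 2756 = -3245 + 250*√2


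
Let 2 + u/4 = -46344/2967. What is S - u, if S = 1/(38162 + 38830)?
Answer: 5366651357/76145088 ≈ 70.479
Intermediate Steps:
u = -69704/989 (u = -8 + 4*(-46344/2967) = -8 + 4*(-46344*1/2967) = -8 + 4*(-15448/989) = -8 - 61792/989 = -69704/989 ≈ -70.479)
S = 1/76992 ≈ 1.2988e-5
S - u = 1/76992 - 1*(-69704/989) = 1/76992 + 69704/989 = 5366651357/76145088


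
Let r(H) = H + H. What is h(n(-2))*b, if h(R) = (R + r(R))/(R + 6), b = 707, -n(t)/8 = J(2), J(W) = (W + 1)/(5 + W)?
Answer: -2828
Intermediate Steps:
J(W) = (1 + W)/(5 + W)
n(t) = -24/7 (n(t) = -8*(1 + 2)/(5 + 2) = -8*3/7 = -24/7)
r(H) = 2*H
h(R) = 3*R/(6 + R) (h(R) = (R + 2*R)/(R + 6) = (3*R)/(6 + R) = 3*R/(6 + R))
h(n(-2))*b = (3*(-24/7)/(6 - 24/7))*707 = (3*(-24/7)/(18/7))*707 = (3*(-24/7)*(7/18))*707 = -4*707 = -2828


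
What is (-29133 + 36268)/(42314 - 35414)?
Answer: 1427/1380 ≈ 1.0341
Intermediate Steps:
(-29133 + 36268)/(42314 - 35414) = 7135/6900 = 7135*(1/6900) = 1427/1380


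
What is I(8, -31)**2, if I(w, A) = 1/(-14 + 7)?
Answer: 1/49 ≈ 0.020408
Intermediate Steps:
I(w, A) = -1/7 (I(w, A) = 1/(-7) = -1/7)
I(8, -31)**2 = (-1/7)**2 = 1/49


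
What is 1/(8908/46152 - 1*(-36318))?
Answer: 11538/419039311 ≈ 2.7534e-5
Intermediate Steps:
1/(8908/46152 - 1*(-36318)) = 1/(8908*(1/46152) + 36318) = 1/(2227/11538 + 36318) = 1/(419039311/11538) = 11538/419039311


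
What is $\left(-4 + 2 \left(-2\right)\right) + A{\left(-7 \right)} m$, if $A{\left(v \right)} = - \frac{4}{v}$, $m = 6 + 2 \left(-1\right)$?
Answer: $- \frac{40}{7} \approx -5.7143$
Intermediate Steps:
$m = 4$ ($m = 6 - 2 = 4$)
$\left(-4 + 2 \left(-2\right)\right) + A{\left(-7 \right)} m = \left(-4 + 2 \left(-2\right)\right) + - \frac{4}{-7} \cdot 4 = \left(-4 - 4\right) + \left(-4\right) \left(- \frac{1}{7}\right) 4 = -8 + \frac{4}{7} \cdot 4 = -8 + \frac{16}{7} = - \frac{40}{7}$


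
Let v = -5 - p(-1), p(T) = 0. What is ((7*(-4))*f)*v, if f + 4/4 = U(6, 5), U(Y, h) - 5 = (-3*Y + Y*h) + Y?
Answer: 3080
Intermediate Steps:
U(Y, h) = 5 - 2*Y + Y*h (U(Y, h) = 5 + ((-3*Y + Y*h) + Y) = 5 + (-2*Y + Y*h) = 5 - 2*Y + Y*h)
v = -5 (v = -5 - 1*0 = -5 + 0 = -5)
f = 22 (f = -1 + (5 - 2*6 + 6*5) = -1 + (5 - 12 + 30) = -1 + 23 = 22)
((7*(-4))*f)*v = ((7*(-4))*22)*(-5) = -28*22*(-5) = -616*(-5) = 3080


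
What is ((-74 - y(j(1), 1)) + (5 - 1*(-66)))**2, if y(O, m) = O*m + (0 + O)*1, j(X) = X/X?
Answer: 25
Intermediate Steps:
j(X) = 1
y(O, m) = O + O*m (y(O, m) = O*m + O*1 = O*m + O = O + O*m)
((-74 - y(j(1), 1)) + (5 - 1*(-66)))**2 = ((-74 - (1 + 1)) + (5 - 1*(-66)))**2 = ((-74 - 2) + (5 + 66))**2 = ((-74 - 1*2) + 71)**2 = ((-74 - 2) + 71)**2 = (-76 + 71)**2 = (-5)**2 = 25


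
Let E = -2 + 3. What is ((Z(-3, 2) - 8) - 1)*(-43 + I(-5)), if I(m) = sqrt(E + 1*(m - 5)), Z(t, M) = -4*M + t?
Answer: 860 - 60*I ≈ 860.0 - 60.0*I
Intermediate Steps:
Z(t, M) = t - 4*M
E = 1
I(m) = sqrt(-4 + m) (I(m) = sqrt(1 + 1*(m - 5)) = sqrt(1 + 1*(-5 + m)) = sqrt(1 + (-5 + m)) = sqrt(-4 + m))
((Z(-3, 2) - 8) - 1)*(-43 + I(-5)) = (((-3 - 4*2) - 8) - 1)*(-43 + sqrt(-4 - 5)) = (((-3 - 8) - 8) - 1)*(-43 + sqrt(-9)) = ((-11 - 8) - 1)*(-43 + 3*I) = (-19 - 1)*(-43 + 3*I) = -20*(-43 + 3*I) = 860 - 60*I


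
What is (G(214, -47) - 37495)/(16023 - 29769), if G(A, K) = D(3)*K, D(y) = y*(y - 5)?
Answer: 37213/13746 ≈ 2.7072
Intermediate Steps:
D(y) = y*(-5 + y)
G(A, K) = -6*K (G(A, K) = (3*(-5 + 3))*K = (3*(-2))*K = -6*K)
(G(214, -47) - 37495)/(16023 - 29769) = (-6*(-47) - 37495)/(16023 - 29769) = (282 - 37495)/(-13746) = -37213*(-1/13746) = 37213/13746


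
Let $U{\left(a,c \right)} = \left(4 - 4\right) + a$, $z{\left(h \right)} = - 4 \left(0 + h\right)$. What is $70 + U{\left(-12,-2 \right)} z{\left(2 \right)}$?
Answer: $166$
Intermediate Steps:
$z{\left(h \right)} = - 4 h$
$U{\left(a,c \right)} = a$ ($U{\left(a,c \right)} = 0 + a = a$)
$70 + U{\left(-12,-2 \right)} z{\left(2 \right)} = 70 - 12 \left(\left(-4\right) 2\right) = 70 - -96 = 70 + 96 = 166$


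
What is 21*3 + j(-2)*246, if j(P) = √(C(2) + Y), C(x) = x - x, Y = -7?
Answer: 63 + 246*I*√7 ≈ 63.0 + 650.85*I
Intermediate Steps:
C(x) = 0
j(P) = I*√7 (j(P) = √(0 - 7) = √(-7) = I*√7)
21*3 + j(-2)*246 = 21*3 + (I*√7)*246 = 63 + 246*I*√7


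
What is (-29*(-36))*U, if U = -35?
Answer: -36540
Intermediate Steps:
(-29*(-36))*U = -29*(-36)*(-35) = 1044*(-35) = -36540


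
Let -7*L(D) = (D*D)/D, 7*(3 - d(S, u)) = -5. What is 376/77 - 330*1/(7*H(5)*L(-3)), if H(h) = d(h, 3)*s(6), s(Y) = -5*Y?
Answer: 35257/6006 ≈ 5.8703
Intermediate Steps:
d(S, u) = 26/7 (d(S, u) = 3 - ⅐*(-5) = 3 + 5/7 = 26/7)
L(D) = -D/7 (L(D) = -D*D/(7*D) = -D²/(7*D) = -D/7)
H(h) = -780/7 (H(h) = 26*(-5*6)/7 = (26/7)*(-30) = -780/7)
376/77 - 330*1/(7*H(5)*L(-3)) = 376/77 - 330/((-780/7*7)*(-⅐*(-3))) = 376*(1/77) - 330/((-780*3/7)) = 376/77 - 330/(-2340/7) = 376/77 - 330*(-7/2340) = 376/77 + 77/78 = 35257/6006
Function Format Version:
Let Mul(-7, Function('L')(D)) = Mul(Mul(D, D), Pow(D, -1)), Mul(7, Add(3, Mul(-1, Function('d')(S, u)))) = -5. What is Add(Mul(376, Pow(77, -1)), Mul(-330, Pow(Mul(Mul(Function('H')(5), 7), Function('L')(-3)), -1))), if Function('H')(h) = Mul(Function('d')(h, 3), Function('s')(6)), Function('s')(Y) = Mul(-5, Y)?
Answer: Rational(35257, 6006) ≈ 5.8703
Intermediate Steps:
Function('d')(S, u) = Rational(26, 7) (Function('d')(S, u) = Add(3, Mul(Rational(-1, 7), -5)) = Add(3, Rational(5, 7)) = Rational(26, 7))
Function('L')(D) = Mul(Rational(-1, 7), D) (Function('L')(D) = Mul(Rational(-1, 7), Mul(Mul(D, D), Pow(D, -1))) = Mul(Rational(-1, 7), Mul(Pow(D, 2), Pow(D, -1))) = Mul(Rational(-1, 7), D))
Function('H')(h) = Rational(-780, 7) (Function('H')(h) = Mul(Rational(26, 7), Mul(-5, 6)) = Mul(Rational(26, 7), -30) = Rational(-780, 7))
Add(Mul(376, Pow(77, -1)), Mul(-330, Pow(Mul(Mul(Function('H')(5), 7), Function('L')(-3)), -1))) = Add(Mul(376, Pow(77, -1)), Mul(-330, Pow(Mul(Mul(Rational(-780, 7), 7), Mul(Rational(-1, 7), -3)), -1))) = Add(Mul(376, Rational(1, 77)), Mul(-330, Pow(Mul(-780, Rational(3, 7)), -1))) = Add(Rational(376, 77), Mul(-330, Pow(Rational(-2340, 7), -1))) = Add(Rational(376, 77), Mul(-330, Rational(-7, 2340))) = Add(Rational(376, 77), Rational(77, 78)) = Rational(35257, 6006)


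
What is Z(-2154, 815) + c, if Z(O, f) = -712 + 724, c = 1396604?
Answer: 1396616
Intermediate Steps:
Z(O, f) = 12
Z(-2154, 815) + c = 12 + 1396604 = 1396616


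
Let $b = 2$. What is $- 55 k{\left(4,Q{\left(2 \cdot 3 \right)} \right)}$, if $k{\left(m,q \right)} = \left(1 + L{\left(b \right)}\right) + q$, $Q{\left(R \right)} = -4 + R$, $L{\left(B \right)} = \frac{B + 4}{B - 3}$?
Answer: $165$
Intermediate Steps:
$L{\left(B \right)} = \frac{4 + B}{-3 + B}$
$k{\left(m,q \right)} = -5 + q$ ($k{\left(m,q \right)} = \left(1 + \frac{4 + 2}{-3 + 2}\right) + q = \left(1 + \frac{1}{-1} \cdot 6\right) + q = \left(1 - 6\right) + q = -5 + q$)
$- 55 k{\left(4,Q{\left(2 \cdot 3 \right)} \right)} = - 55 \left(-5 + \left(-4 + 2 \cdot 3\right)\right) = - 55 \left(-5 + \left(-4 + 6\right)\right) = - 55 \left(-5 + 2\right) = \left(-55\right) \left(-3\right) = 165$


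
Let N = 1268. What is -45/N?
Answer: -45/1268 ≈ -0.035489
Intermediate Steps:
-45/N = -45/1268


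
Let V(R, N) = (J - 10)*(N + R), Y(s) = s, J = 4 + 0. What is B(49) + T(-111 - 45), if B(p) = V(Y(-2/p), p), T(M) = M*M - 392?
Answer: 1158862/49 ≈ 23650.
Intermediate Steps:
J = 4
T(M) = -392 + M² (T(M) = M² - 392 = -392 + M²)
V(R, N) = -6*N - 6*R (V(R, N) = (4 - 10)*(N + R) = -6*(N + R) = -6*N - 6*R)
B(p) = -6*p + 12/p (B(p) = -6*p - (-12)/p = -6*p + 12/p)
B(49) + T(-111 - 45) = (-6*49 + 12/49) + (-392 + (-111 - 45)²) = (-294 + 12*(1/49)) + (-392 + (-156)²) = (-294 + 12/49) + (-392 + 24336) = -14394/49 + 23944 = 1158862/49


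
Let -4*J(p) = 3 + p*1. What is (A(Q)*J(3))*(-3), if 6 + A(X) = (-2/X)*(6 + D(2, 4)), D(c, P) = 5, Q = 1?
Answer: -126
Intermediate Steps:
A(X) = -6 - 22/X (A(X) = -6 + (-2/X)*(6 + 5) = -6 - 2/X*11 = -6 - 22/X)
J(p) = -3/4 - p/4 (J(p) = -(3 + p*1)/4 = -(3 + p)/4 = -3/4 - p/4)
(A(Q)*J(3))*(-3) = ((-6 - 22/1)*(-3/4 - 1/4*3))*(-3) = ((-6 - 22*1)*(-3/4 - 3/4))*(-3) = ((-6 - 22)*(-3/2))*(-3) = -28*(-3/2)*(-3) = 42*(-3) = -126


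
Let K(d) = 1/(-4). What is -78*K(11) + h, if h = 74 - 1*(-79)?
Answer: 345/2 ≈ 172.50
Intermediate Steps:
h = 153 (h = 74 + 79 = 153)
K(d) = -¼
-78*K(11) + h = -78*(-¼) + 153 = 39/2 + 153 = 345/2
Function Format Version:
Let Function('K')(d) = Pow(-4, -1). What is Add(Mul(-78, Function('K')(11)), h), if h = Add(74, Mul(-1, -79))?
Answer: Rational(345, 2) ≈ 172.50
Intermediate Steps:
h = 153 (h = Add(74, 79) = 153)
Function('K')(d) = Rational(-1, 4)
Add(Mul(-78, Function('K')(11)), h) = Add(Mul(-78, Rational(-1, 4)), 153) = Add(Rational(39, 2), 153) = Rational(345, 2)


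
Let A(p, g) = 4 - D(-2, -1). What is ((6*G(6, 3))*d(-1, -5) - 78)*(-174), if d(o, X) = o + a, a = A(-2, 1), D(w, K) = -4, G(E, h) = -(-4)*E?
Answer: -161820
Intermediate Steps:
G(E, h) = 4*E
A(p, g) = 8 (A(p, g) = 4 - 1*(-4) = 4 + 4 = 8)
a = 8
d(o, X) = 8 + o (d(o, X) = o + 8 = 8 + o)
((6*G(6, 3))*d(-1, -5) - 78)*(-174) = ((6*(4*6))*(8 - 1) - 78)*(-174) = ((6*24)*7 - 78)*(-174) = (144*7 - 78)*(-174) = (1008 - 78)*(-174) = 930*(-174) = -161820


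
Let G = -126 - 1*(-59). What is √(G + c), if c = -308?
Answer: 5*I*√15 ≈ 19.365*I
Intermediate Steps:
G = -67 (G = -126 + 59 = -67)
√(G + c) = √(-67 - 308) = √(-375) = 5*I*√15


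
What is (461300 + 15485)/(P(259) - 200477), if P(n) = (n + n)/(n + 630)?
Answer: -12110339/5092101 ≈ -2.3783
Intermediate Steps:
P(n) = 2*n/(630 + n) (P(n) = (2*n)/(630 + n) = 2*n/(630 + n))
(461300 + 15485)/(P(259) - 200477) = (461300 + 15485)/(2*259/(630 + 259) - 200477) = 476785/(2*259/889 - 200477) = 476785/(2*259*(1/889) - 200477) = 476785/(74/127 - 200477) = 476785/(-25460505/127) = 476785*(-127/25460505) = -12110339/5092101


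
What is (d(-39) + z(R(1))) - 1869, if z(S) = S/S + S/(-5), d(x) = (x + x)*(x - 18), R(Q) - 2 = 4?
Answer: 12884/5 ≈ 2576.8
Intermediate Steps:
R(Q) = 6 (R(Q) = 2 + 4 = 6)
d(x) = 2*x*(-18 + x) (d(x) = (2*x)*(-18 + x) = 2*x*(-18 + x))
z(S) = 1 - S/5 (z(S) = 1 + S*(-1/5) = 1 - S/5)
(d(-39) + z(R(1))) - 1869 = (2*(-39)*(-18 - 39) + (1 - 1/5*6)) - 1869 = (2*(-39)*(-57) + (1 - 6/5)) - 1869 = (4446 - 1/5) - 1869 = 22229/5 - 1869 = 12884/5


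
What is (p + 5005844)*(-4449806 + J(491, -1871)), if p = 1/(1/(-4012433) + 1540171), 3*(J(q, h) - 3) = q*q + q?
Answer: -135164867838519561378333799/6179832946042 ≈ -2.1872e+13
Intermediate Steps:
J(q, h) = 3 + q/3 + q²/3 (J(q, h) = 3 + (q*q + q)/3 = 3 + (q² + q)/3 = 3 + (q + q²)/3 = 3 + (q/3 + q²/3) = 3 + q/3 + q²/3)
p = 4012433/6179832946042 (p = 1/(-1/4012433 + 1540171) = 1/(6179832946042/4012433) = 4012433/6179832946042 ≈ 6.4928e-7)
(p + 5005844)*(-4449806 + J(491, -1871)) = (4012433/6179832946042 + 5005844)*(-4449806 + (3 + (⅓)*491 + (⅓)*491²)) = 30935279673950681881*(-4449806 + (3 + 491/3 + (⅓)*241081))/6179832946042 = 30935279673950681881*(-4449806 + (3 + 491/3 + 241081/3))/6179832946042 = 30935279673950681881*(-4449806 + 80527)/6179832946042 = (30935279673950681881/6179832946042)*(-4369279) = -135164867838519561378333799/6179832946042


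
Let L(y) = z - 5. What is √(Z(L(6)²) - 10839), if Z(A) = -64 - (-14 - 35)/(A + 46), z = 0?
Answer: 4*I*√3434909/71 ≈ 104.41*I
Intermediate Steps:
L(y) = -5 (L(y) = 0 - 5 = -5)
Z(A) = -64 + 49/(46 + A) (Z(A) = -64 - (-49)/(46 + A) = -64 + 49/(46 + A))
√(Z(L(6)²) - 10839) = √((-2895 - 64*(-5)²)/(46 + (-5)²) - 10839) = √((-2895 - 64*25)/(46 + 25) - 10839) = √((-2895 - 1600)/71 - 10839) = √((1/71)*(-4495) - 10839) = √(-4495/71 - 10839) = √(-774064/71) = 4*I*√3434909/71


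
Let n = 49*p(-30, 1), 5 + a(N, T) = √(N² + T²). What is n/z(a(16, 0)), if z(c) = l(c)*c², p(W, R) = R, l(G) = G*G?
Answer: 49/14641 ≈ 0.0033468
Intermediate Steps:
l(G) = G²
a(N, T) = -5 + √(N² + T²)
z(c) = c⁴ (z(c) = c²*c² = c⁴)
n = 49 (n = 49*1 = 49)
n/z(a(16, 0)) = 49/((-5 + √(16² + 0²))⁴) = 49/((-5 + √(256 + 0))⁴) = 49/((-5 + √256)⁴) = 49/((-5 + 16)⁴) = 49/(11⁴) = 49/14641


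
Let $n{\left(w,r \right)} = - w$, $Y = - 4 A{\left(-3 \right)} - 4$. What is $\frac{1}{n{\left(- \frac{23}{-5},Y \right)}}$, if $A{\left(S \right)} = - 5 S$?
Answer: $- \frac{5}{23} \approx -0.21739$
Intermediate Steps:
$Y = -64$ ($Y = - 4 \left(\left(-5\right) \left(-3\right)\right) - 4 = \left(-4\right) 15 - 4 = -60 - 4 = -64$)
$\frac{1}{n{\left(- \frac{23}{-5},Y \right)}} = \frac{1}{\left(-1\right) \left(- \frac{23}{-5}\right)} = \frac{1}{\left(-1\right) \left(\left(-23\right) \left(- \frac{1}{5}\right)\right)} = \frac{1}{\left(-1\right) \frac{23}{5}} = \frac{1}{- \frac{23}{5}} = - \frac{5}{23}$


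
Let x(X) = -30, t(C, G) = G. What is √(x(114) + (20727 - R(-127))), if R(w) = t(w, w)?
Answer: 2*√5206 ≈ 144.31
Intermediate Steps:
R(w) = w
√(x(114) + (20727 - R(-127))) = √(-30 + (20727 - 1*(-127))) = √(-30 + (20727 + 127)) = √(-30 + 20854) = √20824 = 2*√5206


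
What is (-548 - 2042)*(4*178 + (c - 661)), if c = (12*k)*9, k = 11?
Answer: -3209010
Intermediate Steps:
c = 1188 (c = (12*11)*9 = 132*9 = 1188)
(-548 - 2042)*(4*178 + (c - 661)) = (-548 - 2042)*(4*178 + (1188 - 661)) = -2590*(712 + 527) = -2590*1239 = -3209010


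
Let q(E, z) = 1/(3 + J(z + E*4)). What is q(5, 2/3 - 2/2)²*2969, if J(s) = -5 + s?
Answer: 26721/2809 ≈ 9.5126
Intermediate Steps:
q(E, z) = 1/(-2 + z + 4*E) (q(E, z) = 1/(3 + (-5 + (z + E*4))) = 1/(3 + (-5 + (z + 4*E))) = 1/(3 + (-5 + z + 4*E)) = 1/(-2 + z + 4*E))
q(5, 2/3 - 2/2)²*2969 = (1/(-2 + (2/3 - 2/2) + 4*5))²*2969 = (1/(-2 + (2*(⅓) - 2*½) + 20))²*2969 = (1/(-2 + (⅔ - 1) + 20))²*2969 = (1/(-2 - ⅓ + 20))²*2969 = (1/(53/3))²*2969 = (3/53)²*2969 = (9/2809)*2969 = 26721/2809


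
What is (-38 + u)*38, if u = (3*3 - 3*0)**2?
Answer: 1634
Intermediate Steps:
u = 81 (u = (9 + 0)**2 = 9**2 = 81)
(-38 + u)*38 = (-38 + 81)*38 = 43*38 = 1634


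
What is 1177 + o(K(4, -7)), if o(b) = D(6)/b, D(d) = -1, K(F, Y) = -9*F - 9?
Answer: 52966/45 ≈ 1177.0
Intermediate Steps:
K(F, Y) = -9 - 9*F
o(b) = -1/b
1177 + o(K(4, -7)) = 1177 - 1/(-9 - 9*4) = 1177 - 1/(-9 - 36) = 1177 - 1/(-45) = 1177 - 1*(-1/45) = 1177 + 1/45 = 52966/45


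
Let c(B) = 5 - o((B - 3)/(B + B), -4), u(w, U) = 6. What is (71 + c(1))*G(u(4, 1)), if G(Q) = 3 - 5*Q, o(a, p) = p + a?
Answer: -2187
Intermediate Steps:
o(a, p) = a + p
c(B) = 9 - (-3 + B)/(2*B) (c(B) = 5 - ((B - 3)/(B + B) - 4) = 5 - ((-3 + B)/((2*B)) - 4) = 5 - ((-3 + B)*(1/(2*B)) - 4) = 5 - ((-3 + B)/(2*B) - 4) = 5 - (-4 + (-3 + B)/(2*B)) = 5 + (4 - (-3 + B)/(2*B)) = 9 - (-3 + B)/(2*B))
(71 + c(1))*G(u(4, 1)) = (71 + (½)*(3 + 17*1)/1)*(3 - 5*6) = (71 + (½)*1*(3 + 17))*(3 - 30) = (71 + (½)*1*20)*(-27) = (71 + 10)*(-27) = 81*(-27) = -2187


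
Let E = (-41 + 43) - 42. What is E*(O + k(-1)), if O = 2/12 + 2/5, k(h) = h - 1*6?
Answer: 772/3 ≈ 257.33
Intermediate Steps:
k(h) = -6 + h (k(h) = h - 6 = -6 + h)
O = 17/30 (O = 2*(1/12) + 2*(⅕) = ⅙ + ⅖ = 17/30 ≈ 0.56667)
E = -40 (E = 2 - 42 = -40)
E*(O + k(-1)) = -40*(17/30 + (-6 - 1)) = -40*(17/30 - 7) = -40*(-193/30) = 772/3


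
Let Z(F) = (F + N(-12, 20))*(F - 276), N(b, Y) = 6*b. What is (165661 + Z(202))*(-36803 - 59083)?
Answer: -14962147326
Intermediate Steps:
Z(F) = (-276 + F)*(-72 + F) (Z(F) = (F + 6*(-12))*(F - 276) = (F - 72)*(-276 + F) = (-72 + F)*(-276 + F) = (-276 + F)*(-72 + F))
(165661 + Z(202))*(-36803 - 59083) = (165661 + (19872 + 202² - 348*202))*(-36803 - 59083) = (165661 + (19872 + 40804 - 70296))*(-95886) = (165661 - 9620)*(-95886) = 156041*(-95886) = -14962147326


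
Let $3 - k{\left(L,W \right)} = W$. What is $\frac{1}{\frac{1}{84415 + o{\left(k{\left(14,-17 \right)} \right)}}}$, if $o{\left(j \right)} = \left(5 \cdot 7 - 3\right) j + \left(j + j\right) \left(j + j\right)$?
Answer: $86655$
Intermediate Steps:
$k{\left(L,W \right)} = 3 - W$
$o{\left(j \right)} = 4 j^{2} + 32 j$ ($o{\left(j \right)} = \left(35 - 3\right) j + 2 j 2 j = 32 j + 4 j^{2} = 4 j^{2} + 32 j$)
$\frac{1}{\frac{1}{84415 + o{\left(k{\left(14,-17 \right)} \right)}}} = \frac{1}{\frac{1}{84415 + 4 \left(3 - -17\right) \left(8 + \left(3 - -17\right)\right)}} = \frac{1}{\frac{1}{84415 + 4 \left(3 + 17\right) \left(8 + \left(3 + 17\right)\right)}} = \frac{1}{\frac{1}{84415 + 4 \cdot 20 \left(8 + 20\right)}} = \frac{1}{\frac{1}{84415 + 4 \cdot 20 \cdot 28}} = \frac{1}{\frac{1}{84415 + 2240}} = \frac{1}{\frac{1}{86655}} = 86655$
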